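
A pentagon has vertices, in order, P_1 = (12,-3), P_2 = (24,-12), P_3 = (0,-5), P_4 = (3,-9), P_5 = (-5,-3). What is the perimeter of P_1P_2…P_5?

|P_1P_2| = √((12)² + (-9)²) = √225 = 15
|P_2P_3| = √((-24)² + (7)²) = √625 = 25
|P_3P_4| = √((3)² + (-4)²) = √25 = 5
|P_4P_5| = √((-8)² + (6)²) = √100 = 10
|P_5P_1| = √((17)² + (0)²) = √289 = 17
Perimeter = 15 + 25 + 5 + 10 + 17 = 72.

72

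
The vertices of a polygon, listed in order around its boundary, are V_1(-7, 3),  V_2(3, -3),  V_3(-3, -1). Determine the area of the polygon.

Apply Gauss's area formula: 2A = Σ (x_i·y_{i+1} − x_{i+1}·y_i), indices taken mod 3.
V_1→V_2: (-7)(-3) − (3)(3) = 12
V_2→V_3: (3)(-1) − (-3)(-3) = -12
V_3→V_1: (-3)(3) − (-7)(-1) = -16
Σ = -16
Area = |Σ|/2 = 8.

8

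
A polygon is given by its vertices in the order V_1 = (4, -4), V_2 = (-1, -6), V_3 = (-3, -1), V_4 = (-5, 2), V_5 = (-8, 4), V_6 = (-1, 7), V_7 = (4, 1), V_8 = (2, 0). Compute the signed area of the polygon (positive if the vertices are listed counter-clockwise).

Σ = (-28) + (-17) + (-11) + (-4) + (-52) + (-29) + (-2) + (-8) = -151
Signed area = Σ/2 = -75.5 (negative ⇒ clockwise traversal).

-75.5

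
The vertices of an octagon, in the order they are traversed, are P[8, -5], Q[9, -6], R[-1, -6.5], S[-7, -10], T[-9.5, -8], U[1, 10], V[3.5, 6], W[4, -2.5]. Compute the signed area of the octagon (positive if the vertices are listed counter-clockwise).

-145.375

Apply the surveyor's formula: 2A = Σ (x_i·y_{i+1} − x_{i+1}·y_i), indices taken mod 8.
Σ = (-3) + (-64.5) + (-35.5) + (-39) + (-87) + (-29) + (-32.75) + (0) = -290.75
Signed area = Σ/2 = -145.375 (negative ⇒ clockwise traversal).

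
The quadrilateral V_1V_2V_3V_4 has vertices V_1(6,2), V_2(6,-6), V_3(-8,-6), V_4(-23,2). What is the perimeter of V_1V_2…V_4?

68

|V_1V_2| = √((0)² + (-8)²) = √64 = 8
|V_2V_3| = √((-14)² + (0)²) = √196 = 14
|V_3V_4| = √((-15)² + (8)²) = √289 = 17
|V_4V_1| = √((29)² + (0)²) = √841 = 29
Perimeter = 8 + 14 + 17 + 29 = 68.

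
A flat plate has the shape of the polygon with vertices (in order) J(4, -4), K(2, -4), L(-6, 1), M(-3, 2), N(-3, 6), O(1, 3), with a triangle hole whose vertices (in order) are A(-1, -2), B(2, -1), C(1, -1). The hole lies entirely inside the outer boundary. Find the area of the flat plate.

40.5

Outer boundary:
Cross-terms: -8, -22, -9, -12, -15, -16  ⇒  Σ = -82
Area = |Σ|/2 = 41.
Hole:
Apply the shoelace (surveyor's) formula: 2A = Σ (x_i·y_{i+1} − x_{i+1}·y_i), indices taken mod 3.
Cross-terms: 5, -1, -3  ⇒  Σ = 1
Area = |Σ|/2 = 0.5.
Net area = 41 − 0.5 = 40.5.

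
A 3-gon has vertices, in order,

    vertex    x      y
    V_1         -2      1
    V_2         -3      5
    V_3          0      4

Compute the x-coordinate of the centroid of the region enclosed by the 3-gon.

-5/3

Apply the surveyor's formula. First the cross-terms c_i = x_i·y_{i+1} − x_{i+1}·y_i:
  -7, -12, 8  ⇒  2A = -11, A = -5.5.
Then Σ (x_i + x_{i+1})·c_i = 55, so x̄ = 55 / (6·(-5.5)) = -5/3.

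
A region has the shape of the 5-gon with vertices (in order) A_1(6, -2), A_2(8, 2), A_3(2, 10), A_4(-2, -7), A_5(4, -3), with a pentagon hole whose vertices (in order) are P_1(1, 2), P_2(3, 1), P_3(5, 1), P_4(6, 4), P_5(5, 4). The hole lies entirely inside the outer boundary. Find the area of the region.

Outer boundary:
Apply the surveyor's formula: 2A = Σ (x_i·y_{i+1} − x_{i+1}·y_i), indices taken mod 5.
A_1→A_2: (6)(2) − (8)(-2) = 28
A_2→A_3: (8)(10) − (2)(2) = 76
A_3→A_4: (2)(-7) − (-2)(10) = 6
A_4→A_5: (-2)(-3) − (4)(-7) = 34
A_5→A_1: (4)(-2) − (6)(-3) = 10
Σ = 154
Area = |Σ|/2 = 77.
Hole:
Apply the shoelace formula: 2A = Σ (x_i·y_{i+1} − x_{i+1}·y_i), indices taken mod 5.
Σ = (-5) + (-2) + (14) + (4) + (6) = 17
Area = |Σ|/2 = 8.5.
Net area = 77 − 8.5 = 68.5.

68.5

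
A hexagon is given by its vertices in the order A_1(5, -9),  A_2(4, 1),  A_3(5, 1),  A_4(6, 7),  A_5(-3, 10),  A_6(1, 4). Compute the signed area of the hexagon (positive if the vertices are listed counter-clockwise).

Apply Gauss's area formula: 2A = Σ (x_i·y_{i+1} − x_{i+1}·y_i), indices taken mod 6.
Σ = (41) + (-1) + (29) + (81) + (-22) + (-29) = 99
Signed area = Σ/2 = 49.5 (positive ⇒ counter-clockwise traversal).

49.5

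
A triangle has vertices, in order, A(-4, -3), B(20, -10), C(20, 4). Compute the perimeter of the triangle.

|AB| = √((24)² + (-7)²) = √625 = 25
|BC| = √((0)² + (14)²) = √196 = 14
|CA| = √((-24)² + (-7)²) = √625 = 25
Perimeter = 25 + 14 + 25 = 64.

64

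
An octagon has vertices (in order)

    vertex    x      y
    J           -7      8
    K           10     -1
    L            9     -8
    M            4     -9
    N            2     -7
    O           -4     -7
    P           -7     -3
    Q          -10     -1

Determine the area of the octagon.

196

Apply Gauss's area formula: 2A = Σ (x_i·y_{i+1} − x_{i+1}·y_i), indices taken mod 8.
Σ = (-73) + (-71) + (-49) + (-10) + (-42) + (-37) + (-23) + (-87) = -392
Area = |Σ|/2 = 196.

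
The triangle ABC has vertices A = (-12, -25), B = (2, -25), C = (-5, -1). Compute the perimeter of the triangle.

|AB| = √((14)² + (0)²) = √196 = 14
|BC| = √((-7)² + (24)²) = √625 = 25
|CA| = √((-7)² + (-24)²) = √625 = 25
Perimeter = 14 + 25 + 25 = 64.

64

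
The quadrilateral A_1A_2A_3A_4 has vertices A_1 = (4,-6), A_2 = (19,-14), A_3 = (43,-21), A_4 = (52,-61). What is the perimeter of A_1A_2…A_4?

|A_1A_2| = √((15)² + (-8)²) = √289 = 17
|A_2A_3| = √((24)² + (-7)²) = √625 = 25
|A_3A_4| = √((9)² + (-40)²) = √1681 = 41
|A_4A_1| = √((-48)² + (55)²) = √5329 = 73
Perimeter = 17 + 25 + 41 + 73 = 156.

156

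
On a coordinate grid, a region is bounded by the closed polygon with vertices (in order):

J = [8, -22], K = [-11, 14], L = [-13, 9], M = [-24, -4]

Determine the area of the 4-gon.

390.5

Apply the surveyor's formula: 2A = Σ (x_i·y_{i+1} − x_{i+1}·y_i), indices taken mod 4.
Σ = (-130) + (83) + (268) + (560) = 781
Area = |Σ|/2 = 390.5.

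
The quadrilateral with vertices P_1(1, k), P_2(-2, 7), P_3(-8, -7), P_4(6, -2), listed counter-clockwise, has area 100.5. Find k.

The doubled signed area Σ (x_i y_{i+1} − x_{i+1} y_i) is linear in k.
With k=0 it equals 137; the coefficient of k is 8 (from the two edges through P_1).
So 8·k + 137 = 2·100.5 = 201 ⇒ k = 8.

8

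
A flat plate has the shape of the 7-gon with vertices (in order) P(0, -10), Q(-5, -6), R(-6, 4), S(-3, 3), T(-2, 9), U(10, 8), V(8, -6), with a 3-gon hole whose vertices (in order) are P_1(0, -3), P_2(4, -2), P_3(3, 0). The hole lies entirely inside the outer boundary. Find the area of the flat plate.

Outer boundary:
Σ = (-50) + (-56) + (-6) + (-21) + (-106) + (-124) + (-80) = -443
Area = |Σ|/2 = 221.5.
Hole:
Apply the surveyor's formula: 2A = Σ (x_i·y_{i+1} − x_{i+1}·y_i), indices taken mod 3.
Σ = (12) + (6) + (-9) = 9
Area = |Σ|/2 = 4.5.
Net area = 221.5 − 4.5 = 217.

217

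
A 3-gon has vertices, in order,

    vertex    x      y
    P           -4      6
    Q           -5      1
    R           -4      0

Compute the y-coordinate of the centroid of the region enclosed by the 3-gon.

Apply the shoelace formula. First the cross-terms c_i = x_i·y_{i+1} − x_{i+1}·y_i:
  26, 4, -24  ⇒  2A = 6, A = 3.
Then Σ (y_i + y_{i+1})·c_i = 42, so ȳ = 42 / (6·3) = 7/3.

7/3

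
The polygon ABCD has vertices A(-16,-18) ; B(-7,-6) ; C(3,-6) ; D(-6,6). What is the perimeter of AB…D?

66

|AB| = √((9)² + (12)²) = √225 = 15
|BC| = √((10)² + (0)²) = √100 = 10
|CD| = √((-9)² + (12)²) = √225 = 15
|DA| = √((-10)² + (-24)²) = √676 = 26
Perimeter = 15 + 10 + 15 + 26 = 66.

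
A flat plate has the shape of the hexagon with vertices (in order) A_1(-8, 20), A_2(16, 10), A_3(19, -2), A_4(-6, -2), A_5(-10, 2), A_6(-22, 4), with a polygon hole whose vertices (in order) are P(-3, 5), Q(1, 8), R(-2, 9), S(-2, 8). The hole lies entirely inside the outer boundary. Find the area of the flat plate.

548

Outer boundary:
Σ = (-400) + (-222) + (-50) + (-32) + (4) + (-408) = -1108
Area = |Σ|/2 = 554.
Hole:
Apply the surveyor's formula: 2A = Σ (x_i·y_{i+1} − x_{i+1}·y_i), indices taken mod 4.
Σ = (-29) + (25) + (2) + (14) = 12
Area = |Σ|/2 = 6.
Net area = 554 − 6 = 548.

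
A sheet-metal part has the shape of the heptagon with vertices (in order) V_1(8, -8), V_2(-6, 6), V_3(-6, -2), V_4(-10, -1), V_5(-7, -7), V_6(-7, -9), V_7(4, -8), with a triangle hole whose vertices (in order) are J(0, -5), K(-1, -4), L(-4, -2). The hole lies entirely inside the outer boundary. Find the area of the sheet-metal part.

Outer boundary:
Σ = (0) + (48) + (-14) + (63) + (14) + (92) + (32) = 235
Area = |Σ|/2 = 117.5.
Hole:
Apply the shoelace formula: 2A = Σ (x_i·y_{i+1} − x_{i+1}·y_i), indices taken mod 3.
J→K: (0)(-4) − (-1)(-5) = -5
K→L: (-1)(-2) − (-4)(-4) = -14
L→J: (-4)(-5) − (0)(-2) = 20
Σ = 1
Area = |Σ|/2 = 0.5.
Net area = 117.5 − 0.5 = 117.

117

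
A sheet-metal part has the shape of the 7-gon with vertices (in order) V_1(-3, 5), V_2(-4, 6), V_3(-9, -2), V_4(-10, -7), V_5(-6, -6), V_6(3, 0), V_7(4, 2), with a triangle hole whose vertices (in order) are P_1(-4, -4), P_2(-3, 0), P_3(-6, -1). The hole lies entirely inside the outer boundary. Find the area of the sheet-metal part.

Outer boundary:
Apply Gauss's area formula: 2A = Σ (x_i·y_{i+1} − x_{i+1}·y_i), indices taken mod 7.
V_1→V_2: (-3)(6) − (-4)(5) = 2
V_2→V_3: (-4)(-2) − (-9)(6) = 62
V_3→V_4: (-9)(-7) − (-10)(-2) = 43
V_4→V_5: (-10)(-6) − (-6)(-7) = 18
V_5→V_6: (-6)(0) − (3)(-6) = 18
V_6→V_7: (3)(2) − (4)(0) = 6
V_7→V_1: (4)(5) − (-3)(2) = 26
Σ = 175
Area = |Σ|/2 = 87.5.
Hole:
Apply the shoelace formula: 2A = Σ (x_i·y_{i+1} − x_{i+1}·y_i), indices taken mod 3.
Σ = (-12) + (3) + (20) = 11
Area = |Σ|/2 = 5.5.
Net area = 87.5 − 5.5 = 82.

82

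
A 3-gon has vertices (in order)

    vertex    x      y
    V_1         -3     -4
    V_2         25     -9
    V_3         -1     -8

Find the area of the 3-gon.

Σ = (127) + (-209) + (-20) = -102
Area = |Σ|/2 = 51.

51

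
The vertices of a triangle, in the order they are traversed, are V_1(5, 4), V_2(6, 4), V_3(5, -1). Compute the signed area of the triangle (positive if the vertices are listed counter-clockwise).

Apply Gauss's area formula: 2A = Σ (x_i·y_{i+1} − x_{i+1}·y_i), indices taken mod 3.
Σ = (-4) + (-26) + (25) = -5
Signed area = Σ/2 = -2.5 (negative ⇒ clockwise traversal).

-2.5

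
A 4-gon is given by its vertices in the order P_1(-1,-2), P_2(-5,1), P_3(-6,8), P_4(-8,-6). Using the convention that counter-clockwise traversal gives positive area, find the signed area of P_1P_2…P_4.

Apply the shoelace (surveyor's) formula: 2A = Σ (x_i·y_{i+1} − x_{i+1}·y_i), indices taken mod 4.
Σ = (-11) + (-34) + (100) + (10) = 65
Signed area = Σ/2 = 32.5 (positive ⇒ counter-clockwise traversal).

32.5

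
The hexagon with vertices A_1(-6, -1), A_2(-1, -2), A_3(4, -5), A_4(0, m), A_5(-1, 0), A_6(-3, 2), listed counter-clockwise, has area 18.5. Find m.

0

Write out the shoelace sum; only the two edges meeting at A_4 involve m:
2·Area = [(4·m − 0·(-5)) + (0·0 − (-1)·m)] + 37
       = 5·m + 37 = 37
⇒ m = 0.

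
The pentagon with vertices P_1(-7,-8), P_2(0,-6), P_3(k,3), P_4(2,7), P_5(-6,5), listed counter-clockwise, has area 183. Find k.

15

The doubled signed area Σ (x_i y_{i+1} − x_{i+1} y_i) is linear in k.
With k=0 it equals 171; the coefficient of k is 13 (from the two edges through P_3).
So 13·k + 171 = 2·183 = 366 ⇒ k = 15.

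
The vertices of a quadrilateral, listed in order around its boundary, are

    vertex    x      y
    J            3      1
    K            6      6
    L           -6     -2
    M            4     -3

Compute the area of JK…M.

Σ = (12) + (24) + (26) + (13) = 75
Area = |Σ|/2 = 37.5.

37.5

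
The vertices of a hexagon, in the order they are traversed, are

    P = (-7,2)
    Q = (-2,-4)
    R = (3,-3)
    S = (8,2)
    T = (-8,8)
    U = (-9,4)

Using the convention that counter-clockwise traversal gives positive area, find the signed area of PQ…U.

105

Apply the shoelace (surveyor's) formula: 2A = Σ (x_i·y_{i+1} − x_{i+1}·y_i), indices taken mod 6.
P→Q: (-7)(-4) − (-2)(2) = 32
Q→R: (-2)(-3) − (3)(-4) = 18
R→S: (3)(2) − (8)(-3) = 30
S→T: (8)(8) − (-8)(2) = 80
T→U: (-8)(4) − (-9)(8) = 40
U→P: (-9)(2) − (-7)(4) = 10
Σ = 210
Signed area = Σ/2 = 105 (positive ⇒ counter-clockwise traversal).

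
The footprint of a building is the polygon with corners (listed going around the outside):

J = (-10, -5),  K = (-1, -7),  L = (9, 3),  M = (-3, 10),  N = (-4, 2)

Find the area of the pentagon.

149

Cross-terms: 65, 60, 99, 34, 40  ⇒  Σ = 298
Area = |Σ|/2 = 149.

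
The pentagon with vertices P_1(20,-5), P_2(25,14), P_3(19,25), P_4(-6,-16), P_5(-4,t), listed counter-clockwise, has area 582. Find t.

Write out the shoelace sum; only the two edges meeting at P_5 involve t:
2·Area = [((-6)·t − (-4)·(-16)) + ((-4)·(-5) − 20·t)] + 610
       = -26·t + 566 = 1164
⇒ t = -23.

-23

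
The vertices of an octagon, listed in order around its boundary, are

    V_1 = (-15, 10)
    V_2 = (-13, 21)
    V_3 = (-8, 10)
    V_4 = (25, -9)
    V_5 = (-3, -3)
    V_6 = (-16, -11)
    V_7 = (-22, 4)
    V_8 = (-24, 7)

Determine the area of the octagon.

470.5

Σ = (-185) + (38) + (-178) + (-102) + (-15) + (-306) + (-58) + (-135) = -941
Area = |Σ|/2 = 470.5.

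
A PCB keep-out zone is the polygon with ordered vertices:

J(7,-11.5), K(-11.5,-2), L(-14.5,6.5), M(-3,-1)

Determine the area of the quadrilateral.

J→K: (7)(-2) − (-11.5)(-11.5) = -146.25
K→L: (-11.5)(6.5) − (-14.5)(-2) = -103.75
L→M: (-14.5)(-1) − (-3)(6.5) = 34
M→J: (-3)(-11.5) − (7)(-1) = 41.5
Σ = -174.5
Area = |Σ|/2 = 87.25.

87.25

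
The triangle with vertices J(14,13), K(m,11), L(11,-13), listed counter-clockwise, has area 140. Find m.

3

The doubled signed area Σ (x_i y_{i+1} − x_{i+1} y_i) is linear in m.
With m=0 it equals 358; the coefficient of m is -26 (from the two edges through K).
So -26·m + 358 = 2·140 = 280 ⇒ m = 3.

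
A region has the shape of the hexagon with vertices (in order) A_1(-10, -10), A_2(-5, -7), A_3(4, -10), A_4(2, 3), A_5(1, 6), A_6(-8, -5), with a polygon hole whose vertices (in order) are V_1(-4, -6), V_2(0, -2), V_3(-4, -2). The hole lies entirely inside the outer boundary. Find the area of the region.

98

Outer boundary:
Apply Gauss's area formula: 2A = Σ (x_i·y_{i+1} − x_{i+1}·y_i), indices taken mod 6.
Σ = (20) + (78) + (32) + (9) + (43) + (30) = 212
Area = |Σ|/2 = 106.
Hole:
Apply the shoelace formula: 2A = Σ (x_i·y_{i+1} − x_{i+1}·y_i), indices taken mod 3.
Cross-terms: 8, -8, 16  ⇒  Σ = 16
Area = |Σ|/2 = 8.
Net area = 106 − 8 = 98.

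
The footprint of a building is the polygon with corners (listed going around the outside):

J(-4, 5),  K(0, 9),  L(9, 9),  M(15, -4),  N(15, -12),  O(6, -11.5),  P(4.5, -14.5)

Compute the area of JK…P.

Apply Gauss's area formula: 2A = Σ (x_i·y_{i+1} − x_{i+1}·y_i), indices taken mod 7.
Cross-terms: -36, -81, -171, -120, -100.5, -35.25, -35.5  ⇒  Σ = -579.25
Area = |Σ|/2 = 289.625.

289.625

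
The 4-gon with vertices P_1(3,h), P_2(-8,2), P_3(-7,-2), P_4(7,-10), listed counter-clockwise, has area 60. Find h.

Write out the shoelace sum; only the two edges meeting at P_1 involve h:
2·Area = [(7·h − 3·(-10)) + (3·2 − (-8)·h)] + 114
       = 15·h + 150 = 120
⇒ h = -2.

-2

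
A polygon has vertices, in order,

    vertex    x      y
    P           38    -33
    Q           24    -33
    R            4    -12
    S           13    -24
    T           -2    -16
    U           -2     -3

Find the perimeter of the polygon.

138

|PQ| = √((-14)² + (0)²) = √196 = 14
|QR| = √((-20)² + (21)²) = √841 = 29
|RS| = √((9)² + (-12)²) = √225 = 15
|ST| = √((-15)² + (8)²) = √289 = 17
|TU| = √((0)² + (13)²) = √169 = 13
|UP| = √((40)² + (-30)²) = √2500 = 50
Perimeter = 14 + 29 + 15 + 17 + 13 + 50 = 138.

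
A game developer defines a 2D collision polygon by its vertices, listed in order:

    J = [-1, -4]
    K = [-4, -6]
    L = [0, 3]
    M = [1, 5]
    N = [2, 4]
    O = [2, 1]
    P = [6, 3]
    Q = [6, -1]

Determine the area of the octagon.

43

Apply the shoelace (surveyor's) formula: 2A = Σ (x_i·y_{i+1} − x_{i+1}·y_i), indices taken mod 8.
Σ = (-10) + (-12) + (-3) + (-6) + (-6) + (0) + (-24) + (-25) = -86
Area = |Σ|/2 = 43.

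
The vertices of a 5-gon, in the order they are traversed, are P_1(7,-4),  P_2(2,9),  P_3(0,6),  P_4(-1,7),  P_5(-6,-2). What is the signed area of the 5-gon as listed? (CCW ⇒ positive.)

Apply the shoelace formula: 2A = Σ (x_i·y_{i+1} − x_{i+1}·y_i), indices taken mod 5.
P_1→P_2: (7)(9) − (2)(-4) = 71
P_2→P_3: (2)(6) − (0)(9) = 12
P_3→P_4: (0)(7) − (-1)(6) = 6
P_4→P_5: (-1)(-2) − (-6)(7) = 44
P_5→P_1: (-6)(-4) − (7)(-2) = 38
Σ = 171
Signed area = Σ/2 = 85.5 (positive ⇒ counter-clockwise traversal).

85.5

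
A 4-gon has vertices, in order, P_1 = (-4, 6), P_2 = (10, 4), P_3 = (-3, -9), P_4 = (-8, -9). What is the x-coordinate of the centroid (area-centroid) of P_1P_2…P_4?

-167/283

Apply the surveyor's formula. First the cross-terms c_i = x_i·y_{i+1} − x_{i+1}·y_i:
  -76, -78, -45, -84  ⇒  2A = -283, A = -141.5.
Then Σ (x_i + x_{i+1})·c_i = 501, so x̄ = 501 / (6·(-141.5)) = -167/283.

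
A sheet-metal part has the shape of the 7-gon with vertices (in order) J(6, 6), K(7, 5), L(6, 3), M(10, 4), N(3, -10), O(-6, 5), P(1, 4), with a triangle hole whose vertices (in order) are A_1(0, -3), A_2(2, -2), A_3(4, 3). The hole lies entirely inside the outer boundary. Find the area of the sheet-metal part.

111.5

Outer boundary:
Σ = (-12) + (-9) + (-6) + (-112) + (-45) + (-29) + (-18) = -231
Area = |Σ|/2 = 115.5.
Hole:
Apply the shoelace (surveyor's) formula: 2A = Σ (x_i·y_{i+1} − x_{i+1}·y_i), indices taken mod 3.
Σ = (6) + (14) + (-12) = 8
Area = |Σ|/2 = 4.
Net area = 115.5 − 4 = 111.5.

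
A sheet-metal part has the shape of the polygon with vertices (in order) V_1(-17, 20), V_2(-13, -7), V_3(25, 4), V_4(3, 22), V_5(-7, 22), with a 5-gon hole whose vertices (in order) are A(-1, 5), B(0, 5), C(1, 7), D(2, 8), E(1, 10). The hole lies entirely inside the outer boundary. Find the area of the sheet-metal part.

Outer boundary:
Σ = (379) + (123) + (538) + (220) + (234) = 1494
Area = |Σ|/2 = 747.
Hole:
Apply Gauss's area formula: 2A = Σ (x_i·y_{i+1} − x_{i+1}·y_i), indices taken mod 5.
Σ = (-5) + (-5) + (-6) + (12) + (15) = 11
Area = |Σ|/2 = 5.5.
Net area = 747 − 5.5 = 741.5.

741.5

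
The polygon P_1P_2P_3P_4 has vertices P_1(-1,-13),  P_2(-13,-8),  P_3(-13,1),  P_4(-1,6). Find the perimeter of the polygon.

54

|P_1P_2| = √((-12)² + (5)²) = √169 = 13
|P_2P_3| = √((0)² + (9)²) = √81 = 9
|P_3P_4| = √((12)² + (5)²) = √169 = 13
|P_4P_1| = √((0)² + (-19)²) = √361 = 19
Perimeter = 13 + 9 + 13 + 19 = 54.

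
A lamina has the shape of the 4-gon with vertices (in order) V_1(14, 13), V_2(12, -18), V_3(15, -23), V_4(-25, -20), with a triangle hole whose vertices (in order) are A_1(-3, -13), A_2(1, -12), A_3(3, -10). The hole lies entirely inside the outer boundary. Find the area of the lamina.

664

Outer boundary:
Apply the shoelace (surveyor's) formula: 2A = Σ (x_i·y_{i+1} − x_{i+1}·y_i), indices taken mod 4.
Σ = (-408) + (-6) + (-875) + (-45) = -1334
Area = |Σ|/2 = 667.
Hole:
Cross-terms: 49, 26, -69  ⇒  Σ = 6
Area = |Σ|/2 = 3.
Net area = 667 − 3 = 664.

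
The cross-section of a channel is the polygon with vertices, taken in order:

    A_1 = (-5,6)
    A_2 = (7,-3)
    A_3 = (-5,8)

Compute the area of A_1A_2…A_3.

12

Σ = (-27) + (41) + (10) = 24
Area = |Σ|/2 = 12.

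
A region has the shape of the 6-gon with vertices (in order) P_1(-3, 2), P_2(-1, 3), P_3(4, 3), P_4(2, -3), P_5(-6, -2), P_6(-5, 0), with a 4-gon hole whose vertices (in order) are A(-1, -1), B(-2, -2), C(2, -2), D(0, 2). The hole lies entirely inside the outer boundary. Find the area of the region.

34

Outer boundary:
Σ = (-7) + (-15) + (-18) + (-22) + (-10) + (-10) = -82
Area = |Σ|/2 = 41.
Hole:
Apply the shoelace formula: 2A = Σ (x_i·y_{i+1} − x_{i+1}·y_i), indices taken mod 4.
A→B: (-1)(-2) − (-2)(-1) = 0
B→C: (-2)(-2) − (2)(-2) = 8
C→D: (2)(2) − (0)(-2) = 4
D→A: (0)(-1) − (-1)(2) = 2
Σ = 14
Area = |Σ|/2 = 7.
Net area = 41 − 7 = 34.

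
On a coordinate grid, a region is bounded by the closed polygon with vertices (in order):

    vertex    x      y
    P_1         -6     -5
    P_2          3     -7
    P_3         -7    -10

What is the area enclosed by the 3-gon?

Apply the surveyor's formula: 2A = Σ (x_i·y_{i+1} − x_{i+1}·y_i), indices taken mod 3.
Σ = (57) + (-79) + (-25) = -47
Area = |Σ|/2 = 23.5.

23.5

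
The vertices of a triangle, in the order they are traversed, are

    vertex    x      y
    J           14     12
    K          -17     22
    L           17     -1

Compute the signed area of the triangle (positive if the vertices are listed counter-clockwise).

Σ = (512) + (-357) + (218) = 373
Signed area = Σ/2 = 186.5 (positive ⇒ counter-clockwise traversal).

186.5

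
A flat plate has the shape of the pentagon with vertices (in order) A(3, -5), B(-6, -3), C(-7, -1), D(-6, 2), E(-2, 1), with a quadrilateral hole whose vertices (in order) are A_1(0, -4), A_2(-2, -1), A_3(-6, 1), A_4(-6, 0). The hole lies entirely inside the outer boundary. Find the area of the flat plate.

Outer boundary:
Σ = (-39) + (-15) + (-20) + (-2) + (7) = -69
Area = |Σ|/2 = 34.5.
Hole:
Apply the surveyor's formula: 2A = Σ (x_i·y_{i+1} − x_{i+1}·y_i), indices taken mod 4.
Cross-terms: -8, -8, 6, 24  ⇒  Σ = 14
Area = |Σ|/2 = 7.
Net area = 34.5 − 7 = 27.5.

27.5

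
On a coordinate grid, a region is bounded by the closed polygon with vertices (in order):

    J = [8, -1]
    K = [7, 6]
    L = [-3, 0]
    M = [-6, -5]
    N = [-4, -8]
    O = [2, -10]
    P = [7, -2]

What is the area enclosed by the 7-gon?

123.5

Apply the shoelace formula: 2A = Σ (x_i·y_{i+1} − x_{i+1}·y_i), indices taken mod 7.
Cross-terms: 55, 18, 15, 28, 56, 66, 9  ⇒  Σ = 247
Area = |Σ|/2 = 123.5.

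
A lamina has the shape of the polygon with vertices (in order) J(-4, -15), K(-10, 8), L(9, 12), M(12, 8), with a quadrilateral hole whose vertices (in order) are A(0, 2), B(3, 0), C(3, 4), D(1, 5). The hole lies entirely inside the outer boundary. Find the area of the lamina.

Outer boundary:
Σ = (-182) + (-192) + (-72) + (-148) = -594
Area = |Σ|/2 = 297.
Hole:
Apply the surveyor's formula: 2A = Σ (x_i·y_{i+1} − x_{i+1}·y_i), indices taken mod 4.
Σ = (-6) + (12) + (11) + (2) = 19
Area = |Σ|/2 = 9.5.
Net area = 297 − 9.5 = 287.5.

287.5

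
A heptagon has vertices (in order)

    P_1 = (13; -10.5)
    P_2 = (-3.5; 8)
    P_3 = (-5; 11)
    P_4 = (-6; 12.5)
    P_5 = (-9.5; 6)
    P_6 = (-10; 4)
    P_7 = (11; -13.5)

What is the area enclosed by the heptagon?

Apply the shoelace formula: 2A = Σ (x_i·y_{i+1} − x_{i+1}·y_i), indices taken mod 7.
Σ = (67.25) + (1.5) + (3.5) + (82.75) + (22) + (91) + (60) = 328
Area = |Σ|/2 = 164.

164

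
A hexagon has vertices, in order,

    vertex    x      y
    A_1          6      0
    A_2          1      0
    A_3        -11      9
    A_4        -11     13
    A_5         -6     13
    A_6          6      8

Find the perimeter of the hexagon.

50

|A_1A_2| = √((-5)² + (0)²) = √25 = 5
|A_2A_3| = √((-12)² + (9)²) = √225 = 15
|A_3A_4| = √((0)² + (4)²) = √16 = 4
|A_4A_5| = √((5)² + (0)²) = √25 = 5
|A_5A_6| = √((12)² + (-5)²) = √169 = 13
|A_6A_1| = √((0)² + (-8)²) = √64 = 8
Perimeter = 5 + 15 + 4 + 5 + 13 + 8 = 50.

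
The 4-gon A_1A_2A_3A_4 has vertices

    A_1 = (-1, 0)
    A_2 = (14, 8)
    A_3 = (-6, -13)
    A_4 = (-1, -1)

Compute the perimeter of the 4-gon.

|A_1A_2| = √((15)² + (8)²) = √289 = 17
|A_2A_3| = √((-20)² + (-21)²) = √841 = 29
|A_3A_4| = √((5)² + (12)²) = √169 = 13
|A_4A_1| = √((0)² + (1)²) = √1 = 1
Perimeter = 17 + 29 + 13 + 1 = 60.

60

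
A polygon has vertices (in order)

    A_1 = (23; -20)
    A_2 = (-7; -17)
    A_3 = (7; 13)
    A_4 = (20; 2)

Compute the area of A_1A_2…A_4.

597.5

Apply Gauss's area formula: 2A = Σ (x_i·y_{i+1} − x_{i+1}·y_i), indices taken mod 4.
Σ = (-531) + (28) + (-246) + (-446) = -1195
Area = |Σ|/2 = 597.5.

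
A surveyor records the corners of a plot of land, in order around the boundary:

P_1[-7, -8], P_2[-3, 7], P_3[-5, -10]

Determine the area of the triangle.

Apply Gauss's area formula: 2A = Σ (x_i·y_{i+1} − x_{i+1}·y_i), indices taken mod 3.
Σ = (-73) + (65) + (-30) = -38
Area = |Σ|/2 = 19.

19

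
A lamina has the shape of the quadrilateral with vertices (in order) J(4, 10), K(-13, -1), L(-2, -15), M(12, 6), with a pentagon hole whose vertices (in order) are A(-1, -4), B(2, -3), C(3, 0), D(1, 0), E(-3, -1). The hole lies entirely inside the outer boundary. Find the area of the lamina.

276.5

Outer boundary:
Cross-terms: 126, 193, 168, 96  ⇒  Σ = 583
Area = |Σ|/2 = 291.5.
Hole:
Apply the shoelace (surveyor's) formula: 2A = Σ (x_i·y_{i+1} − x_{i+1}·y_i), indices taken mod 5.
A→B: (-1)(-3) − (2)(-4) = 11
B→C: (2)(0) − (3)(-3) = 9
C→D: (3)(0) − (1)(0) = 0
D→E: (1)(-1) − (-3)(0) = -1
E→A: (-3)(-4) − (-1)(-1) = 11
Σ = 30
Area = |Σ|/2 = 15.
Net area = 291.5 − 15 = 276.5.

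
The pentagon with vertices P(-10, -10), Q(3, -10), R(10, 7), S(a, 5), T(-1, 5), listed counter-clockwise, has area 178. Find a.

The doubled signed area Σ (x_i y_{i+1} − x_{i+1} y_i) is linear in a.
With a=0 it equals 366; the coefficient of a is -2 (from the two edges through S).
So -2·a + 366 = 2·178 = 356 ⇒ a = 5.

5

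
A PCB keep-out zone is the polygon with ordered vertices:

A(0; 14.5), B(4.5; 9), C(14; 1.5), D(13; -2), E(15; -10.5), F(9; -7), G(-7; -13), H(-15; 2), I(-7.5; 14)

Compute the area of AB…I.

Cross-terms: -65.25, -119.25, -47.5, -106.5, -10.5, -166, -209, -195, -108.75  ⇒  Σ = -1027.75
Area = |Σ|/2 = 513.875.

513.875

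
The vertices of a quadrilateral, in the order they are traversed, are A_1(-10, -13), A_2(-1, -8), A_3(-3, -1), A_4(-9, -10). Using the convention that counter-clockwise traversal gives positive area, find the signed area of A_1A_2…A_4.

A_1→A_2: (-10)(-8) − (-1)(-13) = 67
A_2→A_3: (-1)(-1) − (-3)(-8) = -23
A_3→A_4: (-3)(-10) − (-9)(-1) = 21
A_4→A_1: (-9)(-13) − (-10)(-10) = 17
Σ = 82
Signed area = Σ/2 = 41 (positive ⇒ counter-clockwise traversal).

41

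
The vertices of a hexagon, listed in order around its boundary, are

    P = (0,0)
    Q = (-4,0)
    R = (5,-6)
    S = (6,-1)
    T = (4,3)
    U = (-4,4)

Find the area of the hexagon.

52.5

Apply the surveyor's formula: 2A = Σ (x_i·y_{i+1} − x_{i+1}·y_i), indices taken mod 6.
Σ = (0) + (24) + (31) + (22) + (28) + (0) = 105
Area = |Σ|/2 = 52.5.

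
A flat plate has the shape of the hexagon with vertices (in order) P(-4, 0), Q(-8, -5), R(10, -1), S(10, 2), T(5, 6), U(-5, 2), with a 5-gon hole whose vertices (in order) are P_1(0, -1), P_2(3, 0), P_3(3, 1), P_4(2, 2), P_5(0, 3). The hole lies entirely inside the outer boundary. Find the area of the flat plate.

Outer boundary:
P→Q: (-4)(-5) − (-8)(0) = 20
Q→R: (-8)(-1) − (10)(-5) = 58
R→S: (10)(2) − (10)(-1) = 30
S→T: (10)(6) − (5)(2) = 50
T→U: (5)(2) − (-5)(6) = 40
U→P: (-5)(0) − (-4)(2) = 8
Σ = 206
Area = |Σ|/2 = 103.
Hole:
Σ = (3) + (3) + (4) + (6) + (0) = 16
Area = |Σ|/2 = 8.
Net area = 103 − 8 = 95.

95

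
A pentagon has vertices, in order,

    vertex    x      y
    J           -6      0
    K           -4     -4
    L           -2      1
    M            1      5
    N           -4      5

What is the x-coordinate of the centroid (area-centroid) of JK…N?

Apply the surveyor's formula. First the cross-terms c_i = x_i·y_{i+1} − x_{i+1}·y_i:
  24, -12, -11, 25, 30  ⇒  2A = 56, A = 28.
Then Σ (x_i + x_{i+1})·c_i = -532, so x̄ = -532 / (6·28) = -19/6.

-19/6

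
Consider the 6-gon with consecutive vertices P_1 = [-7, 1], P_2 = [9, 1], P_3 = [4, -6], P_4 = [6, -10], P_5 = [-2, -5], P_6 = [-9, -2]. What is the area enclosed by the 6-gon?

96

P_1→P_2: (-7)(1) − (9)(1) = -16
P_2→P_3: (9)(-6) − (4)(1) = -58
P_3→P_4: (4)(-10) − (6)(-6) = -4
P_4→P_5: (6)(-5) − (-2)(-10) = -50
P_5→P_6: (-2)(-2) − (-9)(-5) = -41
P_6→P_1: (-9)(1) − (-7)(-2) = -23
Σ = -192
Area = |Σ|/2 = 96.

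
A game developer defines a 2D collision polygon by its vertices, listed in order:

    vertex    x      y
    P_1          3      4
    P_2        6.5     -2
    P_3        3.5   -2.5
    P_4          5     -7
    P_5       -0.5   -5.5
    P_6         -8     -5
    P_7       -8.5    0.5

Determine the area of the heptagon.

103.875

Apply the surveyor's formula: 2A = Σ (x_i·y_{i+1} − x_{i+1}·y_i), indices taken mod 7.
P_1→P_2: (3)(-2) − (6.5)(4) = -32
P_2→P_3: (6.5)(-2.5) − (3.5)(-2) = -9.25
P_3→P_4: (3.5)(-7) − (5)(-2.5) = -12
P_4→P_5: (5)(-5.5) − (-0.5)(-7) = -31
P_5→P_6: (-0.5)(-5) − (-8)(-5.5) = -41.5
P_6→P_7: (-8)(0.5) − (-8.5)(-5) = -46.5
P_7→P_1: (-8.5)(4) − (3)(0.5) = -35.5
Σ = -207.75
Area = |Σ|/2 = 103.875.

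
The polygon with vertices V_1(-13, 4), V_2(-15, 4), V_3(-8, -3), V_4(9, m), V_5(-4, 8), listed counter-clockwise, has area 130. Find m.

Write out the shoelace sum; only the two edges meeting at V_4 involve m:
2·Area = [((-8)·m − 9·(-3)) + (9·8 − (-4)·m)] + 173
       = -4·m + 272 = 260
⇒ m = 3.

3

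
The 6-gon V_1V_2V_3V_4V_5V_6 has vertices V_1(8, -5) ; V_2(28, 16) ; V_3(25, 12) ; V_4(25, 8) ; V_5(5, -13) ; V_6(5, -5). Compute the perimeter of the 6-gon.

78

|V_1V_2| = √((20)² + (21)²) = √841 = 29
|V_2V_3| = √((-3)² + (-4)²) = √25 = 5
|V_3V_4| = √((0)² + (-4)²) = √16 = 4
|V_4V_5| = √((-20)² + (-21)²) = √841 = 29
|V_5V_6| = √((0)² + (8)²) = √64 = 8
|V_6V_1| = √((3)² + (0)²) = √9 = 3
Perimeter = 29 + 5 + 4 + 29 + 8 + 3 = 78.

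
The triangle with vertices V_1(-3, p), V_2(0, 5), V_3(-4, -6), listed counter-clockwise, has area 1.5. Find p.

-4

The doubled signed area Σ (x_i y_{i+1} − x_{i+1} y_i) is linear in p.
With p=0 it equals -13; the coefficient of p is -4 (from the two edges through V_1).
So -4·p + -13 = 2·1.5 = 3 ⇒ p = -4.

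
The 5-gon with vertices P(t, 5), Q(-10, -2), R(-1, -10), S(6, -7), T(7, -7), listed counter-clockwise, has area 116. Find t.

-5

The doubled signed area Σ (x_i y_{i+1} − x_{i+1} y_i) is linear in t.
With t=0 it equals 257; the coefficient of t is 5 (from the two edges through P).
So 5·t + 257 = 2·116 = 232 ⇒ t = -5.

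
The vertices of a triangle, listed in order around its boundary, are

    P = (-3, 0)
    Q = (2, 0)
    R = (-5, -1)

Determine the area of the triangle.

2.5

Apply the shoelace (surveyor's) formula: 2A = Σ (x_i·y_{i+1} − x_{i+1}·y_i), indices taken mod 3.
Σ = (0) + (-2) + (-3) = -5
Area = |Σ|/2 = 2.5.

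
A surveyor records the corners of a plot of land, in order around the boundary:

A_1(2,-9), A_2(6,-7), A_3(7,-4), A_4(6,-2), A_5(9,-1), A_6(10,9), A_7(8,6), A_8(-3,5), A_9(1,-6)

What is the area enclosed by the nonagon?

Apply the shoelace (surveyor's) formula: 2A = Σ (x_i·y_{i+1} − x_{i+1}·y_i), indices taken mod 9.
Cross-terms: 40, 25, 10, 12, 91, -12, 58, 13, 3  ⇒  Σ = 240
Area = |Σ|/2 = 120.

120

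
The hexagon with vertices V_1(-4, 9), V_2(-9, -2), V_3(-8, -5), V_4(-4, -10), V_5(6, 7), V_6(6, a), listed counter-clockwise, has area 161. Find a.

Write out the shoelace sum; only the two edges meeting at V_6 involve a:
2·Area = [(6·a − 6·7) + (6·9 − (-4)·a)] + 210
       = 10·a + 222 = 322
⇒ a = 10.

10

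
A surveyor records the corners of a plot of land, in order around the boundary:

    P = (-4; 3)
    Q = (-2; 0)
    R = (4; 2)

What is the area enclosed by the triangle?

Σ = (6) + (-4) + (20) = 22
Area = |Σ|/2 = 11.

11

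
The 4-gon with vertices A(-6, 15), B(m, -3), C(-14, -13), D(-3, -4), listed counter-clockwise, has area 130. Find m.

-12

Write out the shoelace sum; only the two edges meeting at B involve m:
2·Area = [((-6)·(-3) − m·15) + (m·(-13) − (-14)·(-3))] + -52
       = -28·m + -76 = 260
⇒ m = -12.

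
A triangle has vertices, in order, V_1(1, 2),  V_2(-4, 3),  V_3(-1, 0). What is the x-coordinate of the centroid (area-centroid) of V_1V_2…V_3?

Apply Gauss's area formula. First the cross-terms c_i = x_i·y_{i+1} − x_{i+1}·y_i:
  11, 3, -2  ⇒  2A = 12, A = 6.
Then Σ (x_i + x_{i+1})·c_i = -48, so x̄ = -48 / (6·6) = -4/3.

-4/3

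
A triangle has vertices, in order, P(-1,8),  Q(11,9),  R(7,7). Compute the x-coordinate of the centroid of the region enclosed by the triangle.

17/3

Apply the surveyor's formula. First the cross-terms c_i = x_i·y_{i+1} − x_{i+1}·y_i:
  -97, 14, 63  ⇒  2A = -20, A = -10.
Then Σ (x_i + x_{i+1})·c_i = -340, so x̄ = -340 / (6·(-10)) = 17/3.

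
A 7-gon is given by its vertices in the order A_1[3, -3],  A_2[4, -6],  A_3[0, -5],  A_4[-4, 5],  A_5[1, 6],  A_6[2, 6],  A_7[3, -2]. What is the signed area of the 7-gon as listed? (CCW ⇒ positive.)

-53

Apply the shoelace (surveyor's) formula: 2A = Σ (x_i·y_{i+1} − x_{i+1}·y_i), indices taken mod 7.
Σ = (-6) + (-20) + (-20) + (-29) + (-6) + (-22) + (-3) = -106
Signed area = Σ/2 = -53 (negative ⇒ clockwise traversal).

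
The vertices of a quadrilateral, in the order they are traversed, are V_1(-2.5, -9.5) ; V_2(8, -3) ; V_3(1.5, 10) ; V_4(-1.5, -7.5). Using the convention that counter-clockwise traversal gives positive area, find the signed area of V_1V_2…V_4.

Apply the surveyor's formula: 2A = Σ (x_i·y_{i+1} − x_{i+1}·y_i), indices taken mod 4.
V_1→V_2: (-2.5)(-3) − (8)(-9.5) = 83.5
V_2→V_3: (8)(10) − (1.5)(-3) = 84.5
V_3→V_4: (1.5)(-7.5) − (-1.5)(10) = 3.75
V_4→V_1: (-1.5)(-9.5) − (-2.5)(-7.5) = -4.5
Σ = 167.25
Signed area = Σ/2 = 83.625 (positive ⇒ counter-clockwise traversal).

83.625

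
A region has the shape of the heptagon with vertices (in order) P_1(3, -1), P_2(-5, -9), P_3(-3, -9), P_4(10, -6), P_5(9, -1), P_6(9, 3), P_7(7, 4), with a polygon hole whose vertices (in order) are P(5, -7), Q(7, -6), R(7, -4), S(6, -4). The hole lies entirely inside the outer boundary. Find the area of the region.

Outer boundary:
Apply the shoelace (surveyor's) formula: 2A = Σ (x_i·y_{i+1} − x_{i+1}·y_i), indices taken mod 7.
P_1→P_2: (3)(-9) − (-5)(-1) = -32
P_2→P_3: (-5)(-9) − (-3)(-9) = 18
P_3→P_4: (-3)(-6) − (10)(-9) = 108
P_4→P_5: (10)(-1) − (9)(-6) = 44
P_5→P_6: (9)(3) − (9)(-1) = 36
P_6→P_7: (9)(4) − (7)(3) = 15
P_7→P_1: (7)(-1) − (3)(4) = -19
Σ = 170
Area = |Σ|/2 = 85.
Hole:
Apply the surveyor's formula: 2A = Σ (x_i·y_{i+1} − x_{i+1}·y_i), indices taken mod 4.
Σ = (19) + (14) + (-4) + (-22) = 7
Area = |Σ|/2 = 3.5.
Net area = 85 − 3.5 = 81.5.

81.5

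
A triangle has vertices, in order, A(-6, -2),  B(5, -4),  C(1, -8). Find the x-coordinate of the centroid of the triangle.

Apply Gauss's area formula. First the cross-terms c_i = x_i·y_{i+1} − x_{i+1}·y_i:
  34, -36, -50  ⇒  2A = -52, A = -26.
Then Σ (x_i + x_{i+1})·c_i = 0, so x̄ = 0 / (6·(-26)) = 0.

0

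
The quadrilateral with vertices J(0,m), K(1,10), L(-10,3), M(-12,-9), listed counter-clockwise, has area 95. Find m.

The doubled signed area Σ (x_i y_{i+1} − x_{i+1} y_i) is linear in m.
With m=0 it equals 229; the coefficient of m is -13 (from the two edges through J).
So -13·m + 229 = 2·95 = 190 ⇒ m = 3.

3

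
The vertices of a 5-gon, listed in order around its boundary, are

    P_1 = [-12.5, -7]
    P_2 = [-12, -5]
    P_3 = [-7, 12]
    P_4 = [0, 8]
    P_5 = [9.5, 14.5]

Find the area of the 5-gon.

Apply Gauss's area formula: 2A = Σ (x_i·y_{i+1} − x_{i+1}·y_i), indices taken mod 5.
Σ = (-21.5) + (-179) + (-56) + (-76) + (114.75) = -217.75
Area = |Σ|/2 = 108.875.

108.875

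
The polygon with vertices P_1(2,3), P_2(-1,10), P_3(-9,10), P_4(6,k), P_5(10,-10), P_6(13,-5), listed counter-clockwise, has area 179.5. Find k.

-13

Write out the shoelace sum; only the two edges meeting at P_4 involve k:
2·Area = [((-9)·k − 6·10) + (6·(-10) − 10·k)] + 232
       = -19·k + 112 = 359
⇒ k = -13.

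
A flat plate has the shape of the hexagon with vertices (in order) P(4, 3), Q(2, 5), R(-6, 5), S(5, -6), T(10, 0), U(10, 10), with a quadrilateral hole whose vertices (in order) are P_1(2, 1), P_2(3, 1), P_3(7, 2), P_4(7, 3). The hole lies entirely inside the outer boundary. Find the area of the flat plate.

104.5

Outer boundary:
Cross-terms: 14, 40, 11, 60, 100, -10  ⇒  Σ = 215
Area = |Σ|/2 = 107.5.
Hole:
Apply Gauss's area formula: 2A = Σ (x_i·y_{i+1} − x_{i+1}·y_i), indices taken mod 4.
Cross-terms: -1, -1, 7, 1  ⇒  Σ = 6
Area = |Σ|/2 = 3.
Net area = 107.5 − 3 = 104.5.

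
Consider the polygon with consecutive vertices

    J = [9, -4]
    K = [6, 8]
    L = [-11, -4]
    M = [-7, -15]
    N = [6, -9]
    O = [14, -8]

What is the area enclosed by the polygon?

Apply Gauss's area formula: 2A = Σ (x_i·y_{i+1} − x_{i+1}·y_i), indices taken mod 6.
Cross-terms: 96, 64, 137, 153, 78, 16  ⇒  Σ = 544
Area = |Σ|/2 = 272.

272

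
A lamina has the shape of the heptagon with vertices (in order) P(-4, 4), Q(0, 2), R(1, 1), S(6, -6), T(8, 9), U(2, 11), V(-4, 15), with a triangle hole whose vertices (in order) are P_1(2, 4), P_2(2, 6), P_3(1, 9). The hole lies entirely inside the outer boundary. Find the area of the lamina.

133

Outer boundary:
Σ = (-8) + (-2) + (-12) + (102) + (70) + (74) + (44) = 268
Area = |Σ|/2 = 134.
Hole:
Cross-terms: 4, 12, -14  ⇒  Σ = 2
Area = |Σ|/2 = 1.
Net area = 134 − 1 = 133.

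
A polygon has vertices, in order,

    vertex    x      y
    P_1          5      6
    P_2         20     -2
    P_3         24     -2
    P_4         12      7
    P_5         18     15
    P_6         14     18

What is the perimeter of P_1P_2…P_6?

66

|P_1P_2| = √((15)² + (-8)²) = √289 = 17
|P_2P_3| = √((4)² + (0)²) = √16 = 4
|P_3P_4| = √((-12)² + (9)²) = √225 = 15
|P_4P_5| = √((6)² + (8)²) = √100 = 10
|P_5P_6| = √((-4)² + (3)²) = √25 = 5
|P_6P_1| = √((-9)² + (-12)²) = √225 = 15
Perimeter = 17 + 4 + 15 + 10 + 5 + 15 = 66.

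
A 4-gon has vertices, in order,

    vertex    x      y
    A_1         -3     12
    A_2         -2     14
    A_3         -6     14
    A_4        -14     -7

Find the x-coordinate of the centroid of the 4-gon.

Apply the shoelace formula. First the cross-terms c_i = x_i·y_{i+1} − x_{i+1}·y_i:
  -18, 56, 238, -189  ⇒  2A = 87, A = 43.5.
Then Σ (x_i + x_{i+1})·c_i = -1905, so x̄ = -1905 / (6·43.5) = -635/87.

-635/87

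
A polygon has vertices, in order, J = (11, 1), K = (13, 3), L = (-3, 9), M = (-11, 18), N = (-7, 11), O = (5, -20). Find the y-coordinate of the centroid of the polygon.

-348/253

Apply Gauss's area formula. First the cross-terms c_i = x_i·y_{i+1} − x_{i+1}·y_i:
  20, 126, 45, 5, 85, 225  ⇒  2A = 506, A = 253.
Then Σ (y_i + y_{i+1})·c_i = -2088, so ȳ = -2088 / (6·253) = -348/253.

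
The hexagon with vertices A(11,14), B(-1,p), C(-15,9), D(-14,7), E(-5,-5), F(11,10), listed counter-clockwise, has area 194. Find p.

8

The doubled signed area Σ (x_i y_{i+1} − x_{i+1} y_i) is linear in p.
With p=0 it equals 180; the coefficient of p is 26 (from the two edges through B).
So 26·p + 180 = 2·194 = 388 ⇒ p = 8.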